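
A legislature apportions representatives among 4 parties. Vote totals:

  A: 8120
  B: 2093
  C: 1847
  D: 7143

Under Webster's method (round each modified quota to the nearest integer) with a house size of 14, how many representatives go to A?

6

Standard divisor 19203/14 ≈ 1371.643; standard quotas: A 5.920, B 1.526, C 1.347, D 5.208.
Rounding to the nearest integer gives A 6, B 2, C 1, D 5 — total 14, matching the house size, so no adjustment is needed.
A receives 6.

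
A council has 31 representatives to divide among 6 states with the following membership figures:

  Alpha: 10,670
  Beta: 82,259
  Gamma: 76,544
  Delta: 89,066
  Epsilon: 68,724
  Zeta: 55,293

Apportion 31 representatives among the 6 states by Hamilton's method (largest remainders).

Total 382556; standard divisor 382556/31 ≈ 12340.516.
Standard quotas: Alpha 0.8646, Beta 6.6658, Gamma 6.2027, Delta 7.2174, Epsilon 5.5690, Zeta 4.4806.
Lower quotas: Alpha 0, Beta 6, Gamma 6, Delta 7, Epsilon 5, Zeta 4 (sum 28, leaving 3 seats).
Remainders in descending order: Alpha 0.8646, Beta 0.6658, Epsilon 0.5690, Zeta 0.4806, Delta 0.2174, Gamma 0.2027.
The surplus seats go to Alpha, Beta, Epsilon.

Alpha 1, Beta 7, Gamma 6, Delta 7, Epsilon 6, Zeta 4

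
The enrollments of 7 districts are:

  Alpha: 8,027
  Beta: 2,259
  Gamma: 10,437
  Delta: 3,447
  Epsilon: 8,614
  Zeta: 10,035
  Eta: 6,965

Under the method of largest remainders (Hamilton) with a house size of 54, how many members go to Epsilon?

Total 49784; standard divisor 49784/54 ≈ 921.926.
Standard quotas: Alpha 8.7068, Beta 2.4503, Gamma 11.3209, Delta 3.7389, Epsilon 9.3435, Zeta 10.8848, Eta 7.5548.
Lower quotas: Alpha 8, Beta 2, Gamma 11, Delta 3, Epsilon 9, Zeta 10, Eta 7 (sum 50, leaving 4 seats).
Remainders in descending order: Zeta 0.8848, Delta 0.7389, Alpha 0.7068, Eta 0.5548, Beta 0.4503, Epsilon 0.3435, Gamma 0.3209.
The surplus seats go to Zeta, Delta, Alpha, Eta.
Epsilon receives 9.

9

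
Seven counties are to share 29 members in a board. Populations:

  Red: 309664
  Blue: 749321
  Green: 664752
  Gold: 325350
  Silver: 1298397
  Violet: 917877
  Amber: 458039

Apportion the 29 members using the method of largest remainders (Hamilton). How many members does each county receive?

Red=2; Blue=4; Green=4; Gold=2; Silver=8; Violet=6; Amber=3

Standard divisor: 4723400 ÷ 29 ≈ 162875.862.
Standard quotas: Red 1.9012, Blue 4.6006, Green 4.0813, Gold 1.9975, Silver 7.9717, Violet 5.6354, Amber 2.8122.
Lower quotas: Red 1, Blue 4, Green 4, Gold 1, Silver 7, Violet 5, Amber 2 (sum 24, leaving 5 seats).
Remainders in descending order: Gold 0.9975, Silver 0.9717, Red 0.9012, Amber 0.8122, Violet 0.6354, Blue 0.6006, Green 0.0813.
Largest remainders: Gold, Silver, Red, Amber, Violet receive the extra seats.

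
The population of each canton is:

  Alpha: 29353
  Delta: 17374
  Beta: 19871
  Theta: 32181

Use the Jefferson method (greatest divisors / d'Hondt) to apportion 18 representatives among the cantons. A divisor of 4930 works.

Alpha=5, Delta=3, Beta=4, Theta=6

With modified divisor 4930: modified quotas Alpha 5.954, Delta 3.524, Beta 4.031, Theta 6.528.
Rounding down: Alpha 5, Delta 3, Beta 4, Theta 6 (total 18).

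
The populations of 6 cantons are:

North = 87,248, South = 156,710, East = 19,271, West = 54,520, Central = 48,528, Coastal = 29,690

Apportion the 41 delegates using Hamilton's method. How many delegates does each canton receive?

Total 395967; standard divisor 395967/41 ≈ 9657.732.
Standard quotas: North 9.0340, South 16.2264, East 1.9954, West 5.6452, Central 5.0248, Coastal 3.0742.
Lower quotas: North 9, South 16, East 1, West 5, Central 5, Coastal 3 (sum 39, leaving 2 seats).
Remainders in descending order: East 0.9954, West 0.6452, South 0.2264, Coastal 0.0742, North 0.0340, Central 0.0248.
The surplus seats go to East, West.

North=9, South=16, East=2, West=6, Central=5, Coastal=3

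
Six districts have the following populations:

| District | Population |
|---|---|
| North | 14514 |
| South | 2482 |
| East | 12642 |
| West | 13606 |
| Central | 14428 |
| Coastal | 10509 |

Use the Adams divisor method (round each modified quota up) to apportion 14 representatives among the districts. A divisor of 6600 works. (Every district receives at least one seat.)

With modified divisor 6600: modified quotas North 2.199, South 0.376, East 1.915, West 2.062, Central 2.186, Coastal 1.592.
Rounding up: North 3, South 1, East 2, West 3, Central 3, Coastal 2 (total 14).

North=3; South=1; East=2; West=3; Central=3; Coastal=2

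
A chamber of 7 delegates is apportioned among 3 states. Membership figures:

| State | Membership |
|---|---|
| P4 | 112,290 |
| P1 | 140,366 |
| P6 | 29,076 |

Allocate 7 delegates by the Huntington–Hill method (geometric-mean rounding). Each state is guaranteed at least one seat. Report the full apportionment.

P4 3, P1 3, P6 1

With divisor 43181: modified quotas P4 2.600, P1 3.251, P6 0.673.
Geometric-mean thresholds: P4 √(2·3)=2.449, P1 √(3·4)=3.464, P6 (min 1).
Each quota rounded against its threshold gives P4 3, P1 3, P6 1 (total 7).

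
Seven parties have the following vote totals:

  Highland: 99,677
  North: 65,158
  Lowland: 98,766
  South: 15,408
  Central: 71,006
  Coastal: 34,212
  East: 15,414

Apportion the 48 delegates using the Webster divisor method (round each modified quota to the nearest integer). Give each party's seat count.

Highland: 12, North: 8, Lowland: 12, South: 2, Central: 8, Coastal: 4, East: 2

Standard divisor 399641/48 ≈ 8325.854; standard quotas: Highland 11.972, North 7.826, Lowland 11.863, South 1.851, Central 8.528, Coastal 4.109, East 1.851.
Rounding to the nearest integer gives 12, 8, 12, 2, 9, 4, 2 = 49 seats, so the divisor must be adjusted.
With modified divisor 8500: modified quotas Highland 11.727, North 7.666, Lowland 11.620, South 1.813, Central 8.354, Coastal 4.025, East 1.813.
Rounding to the nearest integer: Highland 12, North 8, Lowland 12, South 2, Central 8, Coastal 4, East 2 (total 48).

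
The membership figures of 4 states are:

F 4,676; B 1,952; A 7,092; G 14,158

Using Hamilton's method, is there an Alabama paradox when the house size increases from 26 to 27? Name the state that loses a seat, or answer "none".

At 26 seats: F 4, B 2, A 7, G 13.
At 27 seats: F 4, B 2, A 7, G 14.
No state's allocation decreased.

none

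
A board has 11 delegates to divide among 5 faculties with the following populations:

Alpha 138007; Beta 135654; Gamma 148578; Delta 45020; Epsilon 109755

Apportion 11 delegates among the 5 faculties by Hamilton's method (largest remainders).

The standard divisor is 577014/11 ≈ 52455.818.
Standard quotas: Alpha 2.6309, Beta 2.5861, Gamma 2.8324, Delta 0.8582, Epsilon 2.0923.
Lower quotas: Alpha 2, Beta 2, Gamma 2, Delta 0, Epsilon 2 (sum 8, leaving 3 seats).
Remainders in descending order: Delta 0.8582, Gamma 0.8324, Alpha 0.6309, Beta 0.5861, Epsilon 0.0923.
The surplus seats go to Delta, Gamma, Alpha.

Alpha: 3, Beta: 2, Gamma: 3, Delta: 1, Epsilon: 2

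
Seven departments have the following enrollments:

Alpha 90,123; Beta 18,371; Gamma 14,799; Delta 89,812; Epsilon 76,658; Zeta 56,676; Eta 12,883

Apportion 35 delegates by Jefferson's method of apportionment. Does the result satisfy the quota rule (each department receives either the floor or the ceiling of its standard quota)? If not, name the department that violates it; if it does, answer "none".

none

Standard quotas: Alpha 8.778, Beta 1.789, Gamma 1.442, Delta 8.748, Epsilon 7.467, Zeta 5.521, Eta 1.255.
Jefferson allocation: Alpha 9, Beta 1, Gamma 1, Delta 9, Epsilon 8, Zeta 6, Eta 1.
Every allocation lies between the lower and upper quota.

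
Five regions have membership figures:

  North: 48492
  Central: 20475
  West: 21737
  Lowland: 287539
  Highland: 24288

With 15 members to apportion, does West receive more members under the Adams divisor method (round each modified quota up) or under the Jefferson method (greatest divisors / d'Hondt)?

Adams: North 2, Central 1, West 1, Lowland 10, Highland 1.
Jefferson: North 2, Central 0, West 0, Lowland 12, Highland 1.
West gets 1 under Adams and 0 under Jefferson.

Adams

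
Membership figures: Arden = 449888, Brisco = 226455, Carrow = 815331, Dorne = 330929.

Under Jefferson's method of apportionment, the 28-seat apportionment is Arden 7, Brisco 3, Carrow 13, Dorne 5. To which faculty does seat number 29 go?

Priority for the next seat is population ÷ (current seats + 1).
Priorities: Arden 56236.000, Brisco 56613.750, Carrow 58237.929, Dorne 55154.833.
Highest priority: Carrow.

Carrow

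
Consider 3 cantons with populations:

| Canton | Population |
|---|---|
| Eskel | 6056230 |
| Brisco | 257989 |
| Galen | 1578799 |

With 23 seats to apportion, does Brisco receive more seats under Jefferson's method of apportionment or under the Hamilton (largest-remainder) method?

Jefferson: Eskel 19, Brisco 0, Galen 4.
Hamilton: Eskel 18, Brisco 1, Galen 4.
Brisco gets 0 under Jefferson and 1 under Hamilton.

Hamilton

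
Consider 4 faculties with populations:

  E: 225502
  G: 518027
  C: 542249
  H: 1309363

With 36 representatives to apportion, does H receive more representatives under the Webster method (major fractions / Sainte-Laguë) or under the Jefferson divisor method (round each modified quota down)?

Jefferson

Webster: E 3, G 7, C 8, H 18.
Jefferson: E 3, G 7, C 7, H 19.
H gets 18 under Webster and 19 under Jefferson.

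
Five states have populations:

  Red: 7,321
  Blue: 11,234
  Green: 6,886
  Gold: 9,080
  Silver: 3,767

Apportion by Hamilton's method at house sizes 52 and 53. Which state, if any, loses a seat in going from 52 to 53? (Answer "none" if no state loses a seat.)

Green

At 52 seats: Red 10, Blue 15, Green 10, Gold 12, Silver 5.
At 53 seats: Red 10, Blue 16, Green 9, Gold 13, Silver 5.
Green drops from 10 to 9.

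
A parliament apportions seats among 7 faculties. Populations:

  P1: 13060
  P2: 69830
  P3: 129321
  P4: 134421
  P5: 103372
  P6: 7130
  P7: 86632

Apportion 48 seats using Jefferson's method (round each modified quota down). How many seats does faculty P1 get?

1

Standard divisor 543766/48 ≈ 11328.458; standard quotas: P1 1.153, P2 6.164, P3 11.416, P4 11.866, P5 9.125, P6 0.629, P7 7.647.
Rounding down gives 1, 6, 11, 11, 9, 0, 7 = 45 seats, so the divisor must be adjusted.
With modified divisor 10600: modified quotas P1 1.232, P2 6.588, P3 12.200, P4 12.681, P5 9.752, P6 0.673, P7 8.173.
Rounding down: P1 1, P2 6, P3 12, P4 12, P5 9, P6 0, P7 8 (total 48).
P1 receives 1.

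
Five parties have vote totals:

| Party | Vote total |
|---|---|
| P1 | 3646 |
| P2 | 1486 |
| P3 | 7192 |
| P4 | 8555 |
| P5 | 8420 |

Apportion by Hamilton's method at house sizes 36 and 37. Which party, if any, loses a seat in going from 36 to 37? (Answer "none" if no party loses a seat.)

none

At 36 seats: P1 4, P2 2, P3 9, P4 11, P5 10.
At 37 seats: P1 4, P2 2, P3 9, P4 11, P5 11.
No party's allocation decreased.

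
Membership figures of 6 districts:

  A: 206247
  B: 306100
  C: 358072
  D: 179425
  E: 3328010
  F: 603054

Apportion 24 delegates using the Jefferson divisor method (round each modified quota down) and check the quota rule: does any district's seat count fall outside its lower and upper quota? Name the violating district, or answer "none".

E

Standard quotas: A 0.994, B 1.475, C 1.725, D 0.865, E 16.036, F 2.906.
Jefferson allocation: A 1, B 1, C 1, D 0, E 18, F 3.
E has quota 16.036 (lower 16, upper 17) but receives 18 — outside the quota interval.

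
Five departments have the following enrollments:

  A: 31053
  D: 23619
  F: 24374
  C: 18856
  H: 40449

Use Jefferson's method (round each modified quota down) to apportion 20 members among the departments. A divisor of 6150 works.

A 5; D 3; F 3; C 3; H 6

With modified divisor 6150: modified quotas A 5.049, D 3.840, F 3.963, C 3.066, H 6.577.
Rounding down: A 5, D 3, F 3, C 3, H 6 (total 20).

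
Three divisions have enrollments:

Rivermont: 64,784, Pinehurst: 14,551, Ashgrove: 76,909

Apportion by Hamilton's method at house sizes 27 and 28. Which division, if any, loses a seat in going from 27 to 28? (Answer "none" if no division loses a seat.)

At 27 seats: Rivermont 11, Pinehurst 3, Ashgrove 13.
At 28 seats: Rivermont 12, Pinehurst 2, Ashgrove 14.
Pinehurst drops from 3 to 2.

Pinehurst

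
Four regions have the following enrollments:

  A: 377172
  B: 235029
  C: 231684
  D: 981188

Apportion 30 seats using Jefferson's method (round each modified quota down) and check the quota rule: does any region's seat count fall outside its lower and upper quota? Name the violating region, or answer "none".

Standard quotas: A 6.200, B 3.863, C 3.808, D 16.128.
Jefferson allocation: A 6, B 4, C 4, D 16.
Every allocation lies between the lower and upper quota.

none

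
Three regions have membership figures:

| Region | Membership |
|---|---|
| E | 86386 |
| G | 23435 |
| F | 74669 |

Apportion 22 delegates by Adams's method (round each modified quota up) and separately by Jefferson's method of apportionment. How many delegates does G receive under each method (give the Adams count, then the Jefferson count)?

3 and 2

Adams: E 10, G 3, F 9.
Jefferson: E 11, G 2, F 9.
G gets 3 under Adams and 2 under Jefferson.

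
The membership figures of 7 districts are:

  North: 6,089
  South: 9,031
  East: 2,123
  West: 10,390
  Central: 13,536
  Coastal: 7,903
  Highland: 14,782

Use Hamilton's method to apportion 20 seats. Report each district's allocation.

Total 63854; standard divisor 63854/20 ≈ 3192.7.
Standard quotas: North 1.9072, South 2.8286, East 0.6650, West 3.2543, Central 4.2397, Coastal 2.4753, Highland 4.6299.
Lower quotas: North 1, South 2, East 0, West 3, Central 4, Coastal 2, Highland 4 (sum 16, leaving 4 seats).
Remainders in descending order: North 0.9072, South 0.8286, East 0.6650, Highland 0.6299, Coastal 0.4753, West 0.2543, Central 0.2397.
The surplus seats go to North, South, East, Highland.

North 2, South 3, East 1, West 3, Central 4, Coastal 2, Highland 5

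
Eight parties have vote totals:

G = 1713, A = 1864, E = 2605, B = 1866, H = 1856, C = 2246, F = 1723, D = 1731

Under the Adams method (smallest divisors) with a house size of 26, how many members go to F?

Standard divisor 15604/26 ≈ 600.154; standard quotas: G 2.854, A 3.106, E 4.341, B 3.109, H 3.093, C 3.742, F 2.871, D 2.884.
Rounding up gives 3, 4, 5, 4, 4, 4, 3, 3 = 30 seats, so the divisor must be adjusted.
With modified divisor 700: modified quotas G 2.447, A 2.663, E 3.721, B 2.666, H 2.651, C 3.209, F 2.461, D 2.473.
Rounding up: G 3, A 3, E 4, B 3, H 3, C 4, F 3, D 3 (total 26).
F receives 3.

3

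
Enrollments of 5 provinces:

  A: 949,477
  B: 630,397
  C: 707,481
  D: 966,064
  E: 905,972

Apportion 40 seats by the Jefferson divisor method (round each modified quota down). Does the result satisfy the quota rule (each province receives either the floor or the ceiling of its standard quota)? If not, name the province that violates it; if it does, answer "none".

none

Standard quotas: A 9.131, B 6.062, C 6.804, D 9.290, E 8.713.
Jefferson allocation: A 9, B 6, C 7, D 9, E 9.
Every allocation lies between the lower and upper quota.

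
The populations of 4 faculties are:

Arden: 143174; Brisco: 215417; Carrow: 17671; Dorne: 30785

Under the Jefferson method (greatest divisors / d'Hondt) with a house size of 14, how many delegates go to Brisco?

8

Standard divisor 407047/14 ≈ 29074.786; standard quotas: Arden 4.924, Brisco 7.409, Carrow 0.608, Dorne 1.059.
Rounding down gives 4, 7, 0, 1 = 12 seats, so the divisor must be adjusted.
With modified divisor 25400: modified quotas Arden 5.637, Brisco 8.481, Carrow 0.696, Dorne 1.212.
Rounding down: Arden 5, Brisco 8, Carrow 0, Dorne 1 (total 14).
Brisco receives 8.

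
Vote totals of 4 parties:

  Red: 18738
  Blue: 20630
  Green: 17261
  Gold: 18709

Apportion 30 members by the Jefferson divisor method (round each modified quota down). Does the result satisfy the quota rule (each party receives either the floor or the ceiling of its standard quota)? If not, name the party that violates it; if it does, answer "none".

Standard quotas: Red 7.462, Blue 8.215, Green 6.873, Gold 7.450.
Jefferson allocation: Red 8, Blue 8, Green 7, Gold 7.
Every allocation lies between the lower and upper quota.

none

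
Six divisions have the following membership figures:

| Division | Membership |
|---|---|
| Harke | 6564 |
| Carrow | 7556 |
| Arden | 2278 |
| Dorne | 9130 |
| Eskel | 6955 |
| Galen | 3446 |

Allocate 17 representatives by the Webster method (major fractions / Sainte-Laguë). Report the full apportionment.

Harke: 3, Carrow: 4, Arden: 1, Dorne: 4, Eskel: 3, Galen: 2

Standard divisor 35929/17 ≈ 2113.471; standard quotas: Harke 3.106, Carrow 3.575, Arden 1.078, Dorne 4.320, Eskel 3.291, Galen 1.630.
Rounding to the nearest integer gives Harke 3, Carrow 4, Arden 1, Dorne 4, Eskel 3, Galen 2 — total 17, matching the house size, so no adjustment is needed.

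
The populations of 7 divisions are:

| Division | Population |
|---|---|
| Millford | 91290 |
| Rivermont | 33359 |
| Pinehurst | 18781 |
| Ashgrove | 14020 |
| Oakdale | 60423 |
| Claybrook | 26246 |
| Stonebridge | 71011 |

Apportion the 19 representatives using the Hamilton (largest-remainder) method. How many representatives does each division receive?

Total 315130; standard divisor 315130/19 ≈ 16585.789.
Standard quotas: Millford 5.5041, Rivermont 2.0113, Pinehurst 1.1324, Ashgrove 0.8453, Oakdale 3.6431, Claybrook 1.5824, Stonebridge 4.2814.
Lower quotas: Millford 5, Rivermont 2, Pinehurst 1, Ashgrove 0, Oakdale 3, Claybrook 1, Stonebridge 4 (sum 16, leaving 3 seats).
Remainders in descending order: Ashgrove 0.8453, Oakdale 0.6431, Claybrook 0.5824, Millford 0.5041, Stonebridge 0.2814, Pinehurst 0.1324, Rivermont 0.0113.
The surplus seats go to Ashgrove, Oakdale, Claybrook.

Millford: 5; Rivermont: 2; Pinehurst: 1; Ashgrove: 1; Oakdale: 4; Claybrook: 2; Stonebridge: 4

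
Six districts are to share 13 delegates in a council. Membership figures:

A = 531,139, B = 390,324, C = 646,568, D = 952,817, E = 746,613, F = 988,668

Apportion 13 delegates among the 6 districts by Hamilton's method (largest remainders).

A 2; B 1; C 2; D 3; E 2; F 3

Total 4256129; standard divisor 4256129/13 ≈ 327394.538.
Standard quotas: A 1.6223, B 1.1922, C 1.9749, D 2.9103, E 2.2805, F 3.0198.
Lower quotas: A 1, B 1, C 1, D 2, E 2, F 3 (sum 10, leaving 3 seats).
Remainders in descending order: C 0.9749, D 0.9103, A 0.6223, E 0.2805, B 0.1922, F 0.0198.
The surplus seats go to C, D, A.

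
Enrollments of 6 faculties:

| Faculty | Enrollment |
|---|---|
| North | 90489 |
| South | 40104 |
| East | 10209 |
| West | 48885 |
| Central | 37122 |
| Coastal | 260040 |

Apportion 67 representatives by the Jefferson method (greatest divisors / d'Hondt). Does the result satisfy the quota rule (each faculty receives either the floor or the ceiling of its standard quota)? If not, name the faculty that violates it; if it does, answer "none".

Standard quotas: North 12.453, South 5.519, East 1.405, West 6.728, Central 5.109, Coastal 35.787.
Jefferson allocation: North 12, South 5, East 1, West 7, Central 5, Coastal 37.
Coastal has quota 35.787 (lower 35, upper 36) but receives 37 — outside the quota interval.

Coastal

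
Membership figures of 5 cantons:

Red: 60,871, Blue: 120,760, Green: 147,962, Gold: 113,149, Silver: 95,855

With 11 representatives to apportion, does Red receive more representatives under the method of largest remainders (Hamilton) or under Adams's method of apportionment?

Adams

Hamilton: Red 1, Blue 3, Green 3, Gold 2, Silver 2.
Adams: Red 2, Blue 2, Green 3, Gold 2, Silver 2.
Red gets 1 under Hamilton and 2 under Adams.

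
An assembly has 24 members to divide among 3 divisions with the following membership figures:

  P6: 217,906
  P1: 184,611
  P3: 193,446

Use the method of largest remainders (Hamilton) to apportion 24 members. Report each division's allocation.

Standard divisor: 595963 ÷ 24 ≈ 24831.792.
Standard quotas: P6 8.7753, P1 7.4345, P3 7.7903.
Lower quotas: P6 8, P1 7, P3 7 (sum 22, leaving 2 seats).
Remainders in descending order: P3 0.7903, P6 0.7753, P1 0.4345.
Largest remainders: P3, P6 receive the extra seats.

P6=9, P1=7, P3=8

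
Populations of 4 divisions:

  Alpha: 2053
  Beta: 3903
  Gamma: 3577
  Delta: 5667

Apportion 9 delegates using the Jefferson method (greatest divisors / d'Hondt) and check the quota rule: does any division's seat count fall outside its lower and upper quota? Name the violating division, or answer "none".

none

Standard quotas: Alpha 1.216, Beta 2.311, Gamma 2.118, Delta 3.355.
Jefferson allocation: Alpha 1, Beta 2, Gamma 2, Delta 4.
Every allocation lies between the lower and upper quota.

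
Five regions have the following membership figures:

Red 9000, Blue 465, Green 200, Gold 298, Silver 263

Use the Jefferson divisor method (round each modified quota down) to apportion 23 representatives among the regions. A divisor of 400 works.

With modified divisor 400: modified quotas Red 22.500, Blue 1.163, Green 0.500, Gold 0.745, Silver 0.657.
Rounding down: Red 22, Blue 1, Green 0, Gold 0, Silver 0 (total 23).

Red 22, Blue 1, Green 0, Gold 0, Silver 0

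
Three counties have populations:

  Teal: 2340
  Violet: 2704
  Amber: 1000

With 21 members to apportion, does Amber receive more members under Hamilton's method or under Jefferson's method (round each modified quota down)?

Hamilton: Teal 8, Violet 9, Amber 4.
Jefferson: Teal 8, Violet 10, Amber 3.
Amber gets 4 under Hamilton and 3 under Jefferson.

Hamilton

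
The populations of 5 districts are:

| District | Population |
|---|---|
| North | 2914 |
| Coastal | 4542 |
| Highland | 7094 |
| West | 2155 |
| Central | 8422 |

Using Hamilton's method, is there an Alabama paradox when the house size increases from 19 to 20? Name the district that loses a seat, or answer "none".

At 19 seats: North 2, Coastal 4, Highland 5, West 2, Central 6.
At 20 seats: North 2, Coastal 3, Highland 6, West 2, Central 7.
Coastal drops from 4 to 3.

Coastal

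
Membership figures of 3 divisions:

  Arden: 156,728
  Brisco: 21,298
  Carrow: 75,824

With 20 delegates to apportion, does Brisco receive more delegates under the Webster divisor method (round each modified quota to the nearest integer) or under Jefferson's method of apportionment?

Webster: Arden 12, Brisco 2, Carrow 6.
Jefferson: Arden 13, Brisco 1, Carrow 6.
Brisco gets 2 under Webster and 1 under Jefferson.

Webster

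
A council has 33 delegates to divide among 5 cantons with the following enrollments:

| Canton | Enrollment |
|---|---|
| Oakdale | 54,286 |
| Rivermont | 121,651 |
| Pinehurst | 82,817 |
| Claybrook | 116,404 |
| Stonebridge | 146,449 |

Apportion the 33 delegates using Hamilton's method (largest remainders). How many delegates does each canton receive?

Oakdale 4, Rivermont 8, Pinehurst 5, Claybrook 7, Stonebridge 9

Total 521607; standard divisor 521607/33 ≈ 15806.273.
Standard quotas: Oakdale 3.4345, Rivermont 7.6964, Pinehurst 5.2395, Claybrook 7.3644, Stonebridge 9.2652.
Lower quotas: Oakdale 3, Rivermont 7, Pinehurst 5, Claybrook 7, Stonebridge 9 (sum 31, leaving 2 seats).
Remainders in descending order: Rivermont 0.6964, Oakdale 0.4345, Claybrook 0.3644, Stonebridge 0.2652, Pinehurst 0.2395.
Largest remainders: Rivermont, Oakdale receive the extra seats.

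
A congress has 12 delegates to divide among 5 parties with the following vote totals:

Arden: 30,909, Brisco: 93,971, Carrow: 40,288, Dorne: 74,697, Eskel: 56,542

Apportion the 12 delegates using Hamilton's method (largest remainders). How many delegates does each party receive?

Total 296407; standard divisor 296407/12 ≈ 24700.583.
Standard quotas: Arden 1.2513, Brisco 3.8044, Carrow 1.6311, Dorne 3.0241, Eskel 2.2891.
Lower quotas: Arden 1, Brisco 3, Carrow 1, Dorne 3, Eskel 2 (sum 10, leaving 2 seats).
Remainders in descending order: Brisco 0.8044, Carrow 0.6311, Eskel 0.2891, Arden 0.2513, Dorne 0.0241.
The surplus seats go to Brisco, Carrow.

Arden: 1, Brisco: 4, Carrow: 2, Dorne: 3, Eskel: 2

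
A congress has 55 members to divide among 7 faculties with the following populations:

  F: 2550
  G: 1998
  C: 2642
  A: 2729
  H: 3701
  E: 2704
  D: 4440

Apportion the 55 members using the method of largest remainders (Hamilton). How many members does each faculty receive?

Total 20764; standard divisor 20764/55 ≈ 377.527.
Standard quotas: F 6.754, G 5.292, C 6.998, A 7.229, H 9.803, E 7.162, D 11.761.
Lower quotas: F 6, G 5, C 6, A 7, H 9, E 7, D 11 (sum 51, leaving 4 seats).
Remainders in descending order: C 0.998, H 0.803, D 0.761, F 0.754, G 0.292, A 0.229, E 0.162.
The surplus seats go to C, H, D, F.

F 7; G 5; C 7; A 7; H 10; E 7; D 12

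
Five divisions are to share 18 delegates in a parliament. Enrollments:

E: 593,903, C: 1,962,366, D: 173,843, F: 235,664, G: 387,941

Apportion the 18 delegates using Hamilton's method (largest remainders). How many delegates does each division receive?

Standard divisor: 3353717 ÷ 18 ≈ 186317.611.
Standard quotas: E 3.1876, C 10.5324, D 0.9330, F 1.2649, G 2.0821.
Lower quotas: E 3, C 10, D 0, F 1, G 2 (sum 16, leaving 2 seats).
Remainders in descending order: D 0.9330, C 0.5324, F 0.2649, E 0.1876, G 0.0821.
Largest remainders: D, C receive the extra seats.

E=3, C=11, D=1, F=1, G=2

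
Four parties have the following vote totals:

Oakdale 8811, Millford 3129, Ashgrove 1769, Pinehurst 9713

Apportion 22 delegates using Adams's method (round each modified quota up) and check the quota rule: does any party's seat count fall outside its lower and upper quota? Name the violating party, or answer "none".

Standard quotas: Oakdale 8.276, Millford 2.939, Ashgrove 1.662, Pinehurst 9.123.
Adams allocation: Oakdale 8, Millford 3, Ashgrove 2, Pinehurst 9.
Every allocation lies between the lower and upper quota.

none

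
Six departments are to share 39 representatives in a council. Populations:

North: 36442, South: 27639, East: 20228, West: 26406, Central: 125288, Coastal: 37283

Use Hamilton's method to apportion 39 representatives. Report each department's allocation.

Total 273286; standard divisor 273286/39 ≈ 7007.333.
Standard quotas: North 5.2006, South 3.9443, East 2.8867, West 3.7683, Central 17.8796, Coastal 5.3206.
Lower quotas: North 5, South 3, East 2, West 3, Central 17, Coastal 5 (sum 35, leaving 4 seats).
Remainders in descending order: South 0.9443, East 0.8867, Central 0.8796, West 0.7683, Coastal 0.3206, North 0.2006.
Largest remainders: South, East, Central, West receive the extra seats.

North 5; South 4; East 3; West 4; Central 18; Coastal 5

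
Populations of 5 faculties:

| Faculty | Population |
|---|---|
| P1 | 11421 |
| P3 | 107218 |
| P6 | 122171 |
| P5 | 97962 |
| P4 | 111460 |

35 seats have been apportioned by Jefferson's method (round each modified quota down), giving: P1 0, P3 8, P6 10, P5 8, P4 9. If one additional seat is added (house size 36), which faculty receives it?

P3

Priority for the next seat is population ÷ (current seats + 1).
Priorities: P1 11421.000, P3 11913.111, P6 11106.455, P5 10884.667, P4 11146.000.
Highest priority: P3.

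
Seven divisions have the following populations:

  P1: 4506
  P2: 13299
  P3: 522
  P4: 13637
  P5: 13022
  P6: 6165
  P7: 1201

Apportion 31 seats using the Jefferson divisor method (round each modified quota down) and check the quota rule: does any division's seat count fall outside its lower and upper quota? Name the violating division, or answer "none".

Standard quotas: P1 2.668, P2 7.875, P3 0.309, P4 8.075, P5 7.711, P6 3.651, P7 0.711.
Jefferson allocation: P1 2, P2 8, P3 0, P4 9, P5 8, P6 4, P7 0.
Every allocation lies between the lower and upper quota.

none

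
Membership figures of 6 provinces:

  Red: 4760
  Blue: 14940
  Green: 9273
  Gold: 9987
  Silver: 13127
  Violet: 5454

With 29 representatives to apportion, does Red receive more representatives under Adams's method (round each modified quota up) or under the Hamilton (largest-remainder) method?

Adams

Adams: Red 3, Blue 7, Green 5, Gold 5, Silver 6, Violet 3.
Hamilton: Red 2, Blue 7, Green 5, Gold 5, Silver 7, Violet 3.
Red gets 3 under Adams and 2 under Hamilton.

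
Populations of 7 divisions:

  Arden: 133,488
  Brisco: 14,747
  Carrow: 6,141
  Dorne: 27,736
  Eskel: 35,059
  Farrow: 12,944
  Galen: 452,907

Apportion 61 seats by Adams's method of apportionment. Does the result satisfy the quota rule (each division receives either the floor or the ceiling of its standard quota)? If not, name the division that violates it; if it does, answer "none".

Galen

Standard quotas: Arden 11.922, Brisco 1.317, Carrow 0.548, Dorne 2.477, Eskel 3.131, Farrow 1.156, Galen 40.449.
Adams allocation: Arden 12, Brisco 2, Carrow 1, Dorne 3, Eskel 3, Farrow 2, Galen 38.
Galen has quota 40.449 (lower 40, upper 41) but receives 38 — outside the quota interval.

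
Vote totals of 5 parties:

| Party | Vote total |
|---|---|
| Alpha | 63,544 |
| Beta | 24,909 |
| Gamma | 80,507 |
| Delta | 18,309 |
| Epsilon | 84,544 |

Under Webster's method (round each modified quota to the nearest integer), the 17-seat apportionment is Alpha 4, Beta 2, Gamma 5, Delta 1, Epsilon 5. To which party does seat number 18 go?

Priority for the next seat is population ÷ (current seats + 0.5).
Priorities: Alpha 14120.889, Beta 9963.600, Gamma 14637.636, Delta 12206.000, Epsilon 15371.636.
Highest priority: Epsilon.

Epsilon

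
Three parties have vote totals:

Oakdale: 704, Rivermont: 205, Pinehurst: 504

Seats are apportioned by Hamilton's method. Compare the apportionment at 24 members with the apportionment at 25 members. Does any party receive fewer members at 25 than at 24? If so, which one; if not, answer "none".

At 24 seats: Oakdale 12, Rivermont 3, Pinehurst 9.
At 25 seats: Oakdale 12, Rivermont 4, Pinehurst 9.
No party's allocation decreased.

none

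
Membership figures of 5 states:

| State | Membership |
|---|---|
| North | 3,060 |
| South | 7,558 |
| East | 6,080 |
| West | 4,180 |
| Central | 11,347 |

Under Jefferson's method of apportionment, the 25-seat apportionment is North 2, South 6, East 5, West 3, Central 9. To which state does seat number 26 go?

Priority for the next seat is population ÷ (current seats + 1).
Priorities: North 1020.000, South 1079.714, East 1013.333, West 1045.000, Central 1134.700.
Highest priority: Central.

Central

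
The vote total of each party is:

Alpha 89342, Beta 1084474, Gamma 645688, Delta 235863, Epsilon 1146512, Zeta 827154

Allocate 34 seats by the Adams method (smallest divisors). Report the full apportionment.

Standard divisor 4029033/34 ≈ 118500.971; standard quotas: Alpha 0.754, Beta 9.152, Gamma 5.449, Delta 1.990, Epsilon 9.675, Zeta 6.980.
Rounding up gives 1, 10, 6, 2, 10, 7 = 36 seats, so the divisor must be adjusted.
With modified divisor 128300: modified quotas Alpha 0.696, Beta 8.453, Gamma 5.033, Delta 1.838, Epsilon 8.936, Zeta 6.447.
Rounding up: Alpha 1, Beta 9, Gamma 6, Delta 2, Epsilon 9, Zeta 7 (total 34).

Alpha: 1; Beta: 9; Gamma: 6; Delta: 2; Epsilon: 9; Zeta: 7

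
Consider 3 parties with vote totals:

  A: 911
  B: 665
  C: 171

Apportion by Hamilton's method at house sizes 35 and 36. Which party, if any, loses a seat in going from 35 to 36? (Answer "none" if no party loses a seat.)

C

At 35 seats: A 18, B 13, C 4.
At 36 seats: A 19, B 14, C 3.
C drops from 4 to 3.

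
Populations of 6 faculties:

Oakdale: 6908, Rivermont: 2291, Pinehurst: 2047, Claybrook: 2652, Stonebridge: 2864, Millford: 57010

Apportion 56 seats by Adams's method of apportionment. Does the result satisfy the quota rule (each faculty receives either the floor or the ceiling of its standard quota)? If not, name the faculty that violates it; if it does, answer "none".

Millford

Standard quotas: Oakdale 5.244, Rivermont 1.739, Pinehurst 1.554, Claybrook 2.013, Stonebridge 2.174, Millford 43.276.
Adams allocation: Oakdale 5, Rivermont 2, Pinehurst 2, Claybrook 2, Stonebridge 3, Millford 42.
Millford has quota 43.276 (lower 43, upper 44) but receives 42 — outside the quota interval.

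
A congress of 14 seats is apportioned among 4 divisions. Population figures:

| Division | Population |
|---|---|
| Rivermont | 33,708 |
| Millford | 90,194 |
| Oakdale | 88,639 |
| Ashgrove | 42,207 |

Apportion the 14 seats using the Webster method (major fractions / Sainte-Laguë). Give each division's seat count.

Standard divisor 254748/14 ≈ 18196.286; standard quotas: Rivermont 1.852, Millford 4.957, Oakdale 4.871, Ashgrove 2.320.
Rounding to the nearest integer gives Rivermont 2, Millford 5, Oakdale 5, Ashgrove 2 — total 14, matching the house size, so no adjustment is needed.

Rivermont=2, Millford=5, Oakdale=5, Ashgrove=2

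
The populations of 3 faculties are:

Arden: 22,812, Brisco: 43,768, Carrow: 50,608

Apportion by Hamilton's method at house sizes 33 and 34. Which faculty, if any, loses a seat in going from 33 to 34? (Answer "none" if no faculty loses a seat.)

At 33 seats: Arden 7, Brisco 12, Carrow 14.
At 34 seats: Arden 6, Brisco 13, Carrow 15.
Arden drops from 7 to 6.

Arden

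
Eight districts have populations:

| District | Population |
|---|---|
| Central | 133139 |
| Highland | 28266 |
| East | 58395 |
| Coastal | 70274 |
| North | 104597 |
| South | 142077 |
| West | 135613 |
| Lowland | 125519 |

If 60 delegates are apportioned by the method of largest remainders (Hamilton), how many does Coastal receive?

5

Total 797880; standard divisor 797880/60 = 13298.
Standard quotas: Central 10.0120, Highland 2.1256, East 4.3913, Coastal 5.2846, North 7.8656, South 10.6841, West 10.1980, Lowland 9.4389.
Lower quotas: Central 10, Highland 2, East 4, Coastal 5, North 7, South 10, West 10, Lowland 9 (sum 57, leaving 3 seats).
Remainders in descending order: North 0.8656, South 0.6841, Lowland 0.4389, East 0.3913, Coastal 0.2846, West 0.1980, Highland 0.1256, Central 0.0120.
The surplus seats go to North, South, Lowland.
Coastal receives 5.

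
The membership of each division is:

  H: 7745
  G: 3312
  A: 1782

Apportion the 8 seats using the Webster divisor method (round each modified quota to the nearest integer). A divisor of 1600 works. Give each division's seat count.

With modified divisor 1600: modified quotas H 4.841, G 2.070, A 1.114.
Rounding to the nearest integer: H 5, G 2, A 1 (total 8).

H 5, G 2, A 1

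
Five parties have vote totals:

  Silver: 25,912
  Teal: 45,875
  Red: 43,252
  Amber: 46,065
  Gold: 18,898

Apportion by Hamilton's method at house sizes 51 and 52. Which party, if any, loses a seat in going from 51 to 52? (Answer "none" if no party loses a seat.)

Gold

At 51 seats: Silver 7, Teal 13, Red 12, Amber 13, Gold 6.
At 52 seats: Silver 8, Teal 13, Red 13, Amber 13, Gold 5.
Gold drops from 6 to 5.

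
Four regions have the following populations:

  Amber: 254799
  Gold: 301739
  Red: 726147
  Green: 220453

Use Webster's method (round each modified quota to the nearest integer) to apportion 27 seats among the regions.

Amber 5, Gold 5, Red 13, Green 4

Standard divisor 1503138/27 ≈ 55671.778; standard quotas: Amber 4.577, Gold 5.420, Red 13.043, Green 3.960.
Rounding to the nearest integer gives Amber 5, Gold 5, Red 13, Green 4 — total 27, matching the house size, so no adjustment is needed.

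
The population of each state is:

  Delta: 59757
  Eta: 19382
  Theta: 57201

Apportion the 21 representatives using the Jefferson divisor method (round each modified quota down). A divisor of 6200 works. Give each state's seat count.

Delta=9, Eta=3, Theta=9

With modified divisor 6200: modified quotas Delta 9.638, Eta 3.126, Theta 9.226.
Rounding down: Delta 9, Eta 3, Theta 9 (total 21).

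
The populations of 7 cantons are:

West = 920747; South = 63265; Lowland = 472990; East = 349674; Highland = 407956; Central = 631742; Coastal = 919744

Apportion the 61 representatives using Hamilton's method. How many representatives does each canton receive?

Total 3766118; standard divisor 3766118/61 ≈ 61739.639.
Standard quotas: West 14.9134, South 1.0247, Lowland 7.6610, East 5.6637, Highland 6.6077, Central 10.2324, Coastal 14.8971.
Lower quotas: West 14, South 1, Lowland 7, East 5, Highland 6, Central 10, Coastal 14 (sum 57, leaving 4 seats).
Remainders in descending order: West 0.9134, Coastal 0.8971, East 0.6637, Lowland 0.6610, Highland 0.6077, Central 0.2324, South 0.0247.
The surplus seats go to West, Coastal, East, Lowland.

West=15, South=1, Lowland=8, East=6, Highland=6, Central=10, Coastal=15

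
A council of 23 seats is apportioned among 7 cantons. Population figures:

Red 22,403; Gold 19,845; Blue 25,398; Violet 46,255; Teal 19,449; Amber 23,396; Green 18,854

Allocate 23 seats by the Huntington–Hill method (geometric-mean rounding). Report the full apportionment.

With divisor 7819: modified quotas Red 2.865, Gold 2.538, Blue 3.248, Violet 5.916, Teal 2.487, Amber 2.992, Green 2.411.
Geometric-mean thresholds: Red √(2·3)=2.449, Gold √(2·3)=2.449, Blue √(3·4)=3.464, Violet √(5·6)=5.477, Teal √(2·3)=2.449, Amber √(2·3)=2.449, Green √(2·3)=2.449.
Each quota rounded against its threshold gives Red 3, Gold 3, Blue 3, Violet 6, Teal 3, Amber 3, Green 2 (total 23).

Red 3, Gold 3, Blue 3, Violet 6, Teal 3, Amber 3, Green 2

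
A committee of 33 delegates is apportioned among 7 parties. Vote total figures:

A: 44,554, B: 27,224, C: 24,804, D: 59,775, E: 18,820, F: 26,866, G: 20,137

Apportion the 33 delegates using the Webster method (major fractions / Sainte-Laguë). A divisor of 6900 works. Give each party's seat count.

A 6; B 4; C 4; D 9; E 3; F 4; G 3

With modified divisor 6900: modified quotas A 6.457, B 3.946, C 3.595, D 8.663, E 2.728, F 3.894, G 2.918.
Rounding to the nearest integer: A 6, B 4, C 4, D 9, E 3, F 4, G 3 (total 33).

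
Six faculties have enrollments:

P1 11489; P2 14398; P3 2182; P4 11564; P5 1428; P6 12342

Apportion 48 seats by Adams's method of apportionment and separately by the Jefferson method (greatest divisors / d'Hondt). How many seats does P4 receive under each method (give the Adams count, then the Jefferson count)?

10 and 11

Adams: P1 10, P2 13, P3 2, P4 10, P5 2, P6 11.
Jefferson: P1 10, P2 13, P3 2, P4 11, P5 1, P6 11.
P4 gets 10 under Adams and 11 under Jefferson.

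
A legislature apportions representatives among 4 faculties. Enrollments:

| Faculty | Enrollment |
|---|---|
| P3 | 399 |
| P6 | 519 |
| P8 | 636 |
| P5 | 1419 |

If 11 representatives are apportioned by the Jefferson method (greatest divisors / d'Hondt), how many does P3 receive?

Standard divisor 2973/11 ≈ 270.273; standard quotas: P3 1.476, P6 1.920, P8 2.353, P5 5.250.
Rounding down gives 1, 1, 2, 5 = 9 seats, so the divisor must be adjusted.
With modified divisor 220: modified quotas P3 1.814, P6 2.359, P8 2.891, P5 6.450.
Rounding down: P3 1, P6 2, P8 2, P5 6 (total 11).
P3 receives 1.

1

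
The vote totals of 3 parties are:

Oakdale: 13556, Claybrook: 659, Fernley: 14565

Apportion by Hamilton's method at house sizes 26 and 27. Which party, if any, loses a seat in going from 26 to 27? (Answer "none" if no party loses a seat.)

At 26 seats: Oakdale 12, Claybrook 1, Fernley 13.
At 27 seats: Oakdale 13, Claybrook 0, Fernley 14.
Claybrook drops from 1 to 0.

Claybrook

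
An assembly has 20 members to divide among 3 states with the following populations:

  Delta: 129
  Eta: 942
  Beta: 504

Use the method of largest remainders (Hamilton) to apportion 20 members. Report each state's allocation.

Delta 2; Eta 12; Beta 6

Total 1575; standard divisor 1575/20 ≈ 78.75.
Standard quotas: Delta 1.638, Eta 11.962, Beta 6.400.
Lower quotas: Delta 1, Eta 11, Beta 6 (sum 18, leaving 2 seats).
Remainders in descending order: Eta 0.962, Delta 0.638, Beta 0.400.
Largest remainders: Eta, Delta receive the extra seats.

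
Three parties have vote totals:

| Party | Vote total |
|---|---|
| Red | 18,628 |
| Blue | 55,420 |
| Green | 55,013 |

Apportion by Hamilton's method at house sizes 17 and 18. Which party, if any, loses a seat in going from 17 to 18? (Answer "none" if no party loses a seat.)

At 17 seats: Red 3, Blue 7, Green 7.
At 18 seats: Red 2, Blue 8, Green 8.
Red drops from 3 to 2.

Red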